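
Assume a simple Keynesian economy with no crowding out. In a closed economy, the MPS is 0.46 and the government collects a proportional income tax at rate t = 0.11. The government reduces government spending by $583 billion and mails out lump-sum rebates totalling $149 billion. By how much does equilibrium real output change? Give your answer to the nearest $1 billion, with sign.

MPC = 1 − MPS = 1 − 0.46 = 0.54.
Expenditure multiplier = 1/(1 − c(1−t)) = 1/(1 − 0.54×0.89) = 1/0.5194 ≈ 1.925.
ΔG contributes k·ΔG = (−$583 billion) / 0.5194 ≈ −$1,122.4 billion.
ΔT of −$149 billion changes first-round spending by −c·ΔT = +$80.46 billion, contributing k·(−c·ΔT) = (+$80.46 billion) / 0.5194 ≈ +$154.9 billion.
Net ΔY = k(ΔG − c·ΔT) = (−$502.54 billion) / 0.5194 ≈ −$968 billion.

−$968 billion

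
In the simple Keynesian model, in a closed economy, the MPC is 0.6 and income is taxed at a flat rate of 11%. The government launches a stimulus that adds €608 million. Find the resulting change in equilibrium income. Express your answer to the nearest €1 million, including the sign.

Expenditure multiplier = 1/(1 − c(1−t)) = 1/(1 − 0.6×0.89) = 1/0.466 ≈ 2.146.
ΔY = k × ΔG = (+€608 million) / 0.466 ≈ +€1,305 million.

+€1,305 million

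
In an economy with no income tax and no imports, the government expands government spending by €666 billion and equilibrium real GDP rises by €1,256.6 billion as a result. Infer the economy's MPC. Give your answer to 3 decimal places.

Implied spending multiplier k = ΔY/ΔG = 1,256.6/666 ≈ 1.8868.
Since k = 1/(1 − MPC), MPC = 1 − 1/k = 1 − ΔG/ΔY = 1 − 666/1,256.6 ≈ 0.470.

0.470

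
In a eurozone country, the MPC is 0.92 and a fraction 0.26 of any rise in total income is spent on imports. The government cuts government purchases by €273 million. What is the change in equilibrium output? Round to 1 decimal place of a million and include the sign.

−€802.9 million

Government-spending multiplier = 1/(1 − c + m) = 1/(1 − 0.92 + 0.26) = 1/0.34 ≈ 2.941.
ΔY = k × ΔG = (−€273 million) / 0.34 ≈ −€802.9 million.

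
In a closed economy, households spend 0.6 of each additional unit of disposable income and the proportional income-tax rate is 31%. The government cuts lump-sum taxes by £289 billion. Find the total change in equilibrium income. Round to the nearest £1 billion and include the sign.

A lump-sum tax change of −£289 billion shifts disposable income by +£289 billion; first-round consumption changes by −c × ΔT = −0.6 × (−£289 billion) = +£173.4 billion.
Expenditure multiplier = 1/(1 − c(1−t)) = 1/(1 − 0.6×0.69) = 1/0.586 ≈ 1.706.
The tax multiplier is −c × k ≈ −1.024, so ΔY = k × (−c·ΔT) = (+£173.4 billion) / 0.586 ≈ +£296 billion.

+£296 billion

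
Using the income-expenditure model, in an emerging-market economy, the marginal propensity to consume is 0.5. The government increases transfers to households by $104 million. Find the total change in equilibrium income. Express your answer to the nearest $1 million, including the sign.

+$104 million

The transfer change shifts disposable income by +$104 million, so first-round consumption changes by c·ΔTR = 0.5 × (+$104 million) = +$52 million.
Expenditure multiplier = 1/(1 − MPC) = 1/(1 − 0.5) = 1/0.5 = 2.
The transfer multiplier is c × k = 1, so ΔY = k × (c·ΔTR) = (+$52 million) / 0.5 = +$104 million.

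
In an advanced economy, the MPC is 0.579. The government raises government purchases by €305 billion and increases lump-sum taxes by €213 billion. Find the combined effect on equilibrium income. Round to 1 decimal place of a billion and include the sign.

Expenditure multiplier = 1/(1 − MPC) = 1/(1 − 0.579) = 1/0.421 ≈ 2.375.
ΔG contributes k·ΔG = (+€305 billion) / 0.421 ≈ +€724.5 billion.
ΔT of +€213 billion changes first-round spending by −c·ΔT = −€123.327 billion, contributing k·(−c·ΔT) = (−€123.327 billion) / 0.421 ≈ −€292.9 billion.
Net ΔY = k(ΔG − c·ΔT) = (+€181.673 billion) / 0.421 ≈ +€431.5 billion.

+€431.5 billion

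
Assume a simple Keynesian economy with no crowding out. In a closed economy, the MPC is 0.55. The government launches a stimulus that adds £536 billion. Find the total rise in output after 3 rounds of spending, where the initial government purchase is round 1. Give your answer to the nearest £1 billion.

Round 1 adds ΔG = £536 billion; each later round is MPC = 0.55 times the previous.
After 3 rounds: 536 + 294.8 + 162.14 = ΔG·(1 − c^3)/(1 − c) = 536 × (1 − 0.166375)/0.45 ≈ £993 billion.

£993 billion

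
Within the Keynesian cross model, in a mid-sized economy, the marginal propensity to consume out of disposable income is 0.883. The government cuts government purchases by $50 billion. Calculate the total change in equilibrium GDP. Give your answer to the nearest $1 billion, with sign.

−$427 billion

Spending multiplier = 1/(1 − MPC) = 1/(1 − 0.883) = 1/0.117 ≈ 8.547.
ΔY = k × ΔG = (−$50 billion) / 0.117 ≈ −$427 billion.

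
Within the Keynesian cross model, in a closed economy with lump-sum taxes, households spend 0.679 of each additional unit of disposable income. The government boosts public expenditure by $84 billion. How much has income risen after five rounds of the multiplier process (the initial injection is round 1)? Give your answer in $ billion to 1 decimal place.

$223.9 billion

Round 1 adds ΔG = $84 billion; each later round is MPC = 0.679 times the previous.
After 5 rounds: 84 + 57.036 + 38.727444 + 26.295934476 + 17.854939509204 = ΔG·(1 − c^5)/(1 − c) = 84 × (1 − 0.144327427699399)/0.321 ≈ $223.9 billion.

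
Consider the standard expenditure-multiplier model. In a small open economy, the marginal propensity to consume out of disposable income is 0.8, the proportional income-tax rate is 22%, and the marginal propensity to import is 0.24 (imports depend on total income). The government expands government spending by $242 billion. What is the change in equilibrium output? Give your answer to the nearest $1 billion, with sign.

Expenditure multiplier = 1/(1 − c(1−t) + m) = 1/(1 − 0.8×0.78 + 0.24) = 1/0.616 ≈ 1.623.
ΔY = k × ΔG = (+$242 billion) / 0.616 ≈ +$393 billion.

+$393 billion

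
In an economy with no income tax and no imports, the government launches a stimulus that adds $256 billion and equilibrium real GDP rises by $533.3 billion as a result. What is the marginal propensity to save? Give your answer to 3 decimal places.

0.480

Implied spending multiplier k = ΔY/ΔG = 533.3/256 ≈ 2.0832.
Since k = 1/(1 − MPC), MPC = 1 − 1/k = 1 − ΔG/ΔY = 1 − 256/533.3 ≈ 0.520.
MPS = 1 − MPC = 0.480.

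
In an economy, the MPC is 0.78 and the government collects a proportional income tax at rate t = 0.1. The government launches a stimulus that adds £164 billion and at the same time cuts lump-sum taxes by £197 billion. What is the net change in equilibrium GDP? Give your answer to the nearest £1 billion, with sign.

+£1,066 billion

Expenditure multiplier = 1/(1 − c(1−t)) = 1/(1 − 0.78×0.9) = 1/0.298 ≈ 3.356.
ΔG contributes k·ΔG = (+£164 billion) / 0.298 ≈ +£550.3 billion.
ΔT of −£197 billion changes first-round spending by −c·ΔT = +£153.66 billion, contributing k·(−c·ΔT) = (+£153.66 billion) / 0.298 ≈ +£515.6 billion.
Net ΔY = k(ΔG − c·ΔT) = (+£317.66 billion) / 0.298 ≈ +£1,066 billion.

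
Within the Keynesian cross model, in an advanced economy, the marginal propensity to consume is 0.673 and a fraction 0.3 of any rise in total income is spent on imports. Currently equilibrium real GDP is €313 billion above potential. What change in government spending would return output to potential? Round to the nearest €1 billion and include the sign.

Spending multiplier = 1/(1 − c + m) = 1/(1 − 0.673 + 0.3) = 1/0.627 ≈ 1.595.
Need ΔY = −€313 billion, so ΔG = ΔY/k = (−€313 billion) × 0.627 ≈ −€196 billion.
The government should cut government spending by €196 billion.

−€196 billion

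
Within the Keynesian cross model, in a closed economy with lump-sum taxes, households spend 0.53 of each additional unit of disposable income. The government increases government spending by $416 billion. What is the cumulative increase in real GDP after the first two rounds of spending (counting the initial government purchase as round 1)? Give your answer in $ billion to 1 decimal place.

$636.5 billion

Round 1 adds ΔG = $416 billion; each later round is MPC = 0.53 times the previous.
After 2 rounds: 416 + 220.48 = ΔG·(1 − c^2)/(1 − c) = 416 × (1 − 0.2809)/0.47 ≈ $636.5 billion.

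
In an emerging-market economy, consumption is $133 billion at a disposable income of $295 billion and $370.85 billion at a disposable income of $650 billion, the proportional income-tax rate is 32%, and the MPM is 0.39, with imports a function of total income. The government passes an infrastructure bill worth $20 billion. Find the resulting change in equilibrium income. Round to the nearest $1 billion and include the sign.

+$21 billion

MPC = ΔC/ΔYd = (370.85 − 133)/(650 − 295) = 237.85/355 = 0.67.
Expenditure multiplier = 1/(1 − c(1−t) + m) = 1/(1 − 0.67×0.68 + 0.39) = 1/0.9344 ≈ 1.07.
ΔY = k × ΔG = (+$20 billion) / 0.9344 ≈ +$21 billion.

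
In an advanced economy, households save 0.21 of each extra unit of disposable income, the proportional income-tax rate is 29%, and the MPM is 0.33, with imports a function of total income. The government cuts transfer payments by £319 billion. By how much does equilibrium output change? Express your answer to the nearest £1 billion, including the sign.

−£328 billion

MPC = 1 − MPS = 1 − 0.21 = 0.79.
The transfer change shifts disposable income by −£319 billion, so first-round consumption changes by c·ΔTR = 0.79 × (−£319 billion) = −£252.01 billion.
Expenditure multiplier = 1/(1 − c(1−t) + m) = 1/(1 − 0.79×0.71 + 0.33) = 1/0.7691 ≈ 1.3.
The transfer multiplier is c × k ≈ 1.027, so ΔY = k × (c·ΔTR) = (−£252.01 billion) / 0.7691 ≈ −£328 billion.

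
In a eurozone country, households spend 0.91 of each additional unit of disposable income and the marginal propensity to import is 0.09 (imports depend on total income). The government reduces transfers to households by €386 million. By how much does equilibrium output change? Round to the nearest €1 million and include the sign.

−€1,951 million

The transfer change shifts disposable income by −€386 million, so first-round consumption changes by c·ΔTR = 0.91 × (−€386 million) = −€351.26 million.
Expenditure multiplier = 1/(1 − c + m) = 1/(1 − 0.91 + 0.09) = 1/0.18 ≈ 5.556.
The transfer multiplier is c × k ≈ 5.056, so ΔY = k × (c·ΔTR) = (−€351.26 million) / 0.18 ≈ −€1,951 million.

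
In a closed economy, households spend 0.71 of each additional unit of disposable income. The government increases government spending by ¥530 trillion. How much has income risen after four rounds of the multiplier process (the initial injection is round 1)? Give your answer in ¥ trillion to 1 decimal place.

¥1,363.2 trillion

Round 1 adds ΔG = ¥530 trillion; each later round is MPC = 0.71 times the previous.
After 4 rounds: 530 + 376.3 + 267.173 + 189.69283 = ΔG·(1 − c^4)/(1 − c) = 530 × (1 − 0.25411681)/0.29 ≈ ¥1,363.2 trillion.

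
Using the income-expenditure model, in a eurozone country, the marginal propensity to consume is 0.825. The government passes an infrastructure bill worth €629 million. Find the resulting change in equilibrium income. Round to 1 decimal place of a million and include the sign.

Expenditure multiplier = 1/(1 − MPC) = 1/(1 − 0.825) = 1/0.175 ≈ 5.714.
ΔY = k × ΔG = (+€629 million) / 0.175 ≈ +€3,594.3 million.

+€3,594.3 million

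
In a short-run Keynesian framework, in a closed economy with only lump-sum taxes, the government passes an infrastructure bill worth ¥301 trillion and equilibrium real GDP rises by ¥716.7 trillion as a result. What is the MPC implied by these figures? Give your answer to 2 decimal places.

0.58

Implied spending multiplier k = ΔY/ΔG = 716.7/301 ≈ 2.3811.
Since k = 1/(1 − MPC), MPC = 1 − 1/k = 1 − ΔG/ΔY = 1 − 301/716.7 ≈ 0.58.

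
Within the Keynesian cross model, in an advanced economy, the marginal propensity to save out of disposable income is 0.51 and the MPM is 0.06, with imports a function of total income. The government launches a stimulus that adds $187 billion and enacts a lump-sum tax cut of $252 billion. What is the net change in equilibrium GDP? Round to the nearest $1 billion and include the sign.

MPC = 1 − MPS = 1 − 0.51 = 0.49.
Expenditure multiplier = 1/(1 − c + m) = 1/(1 − 0.49 + 0.06) = 1/0.57 ≈ 1.754.
ΔG contributes k·ΔG = (+$187 billion) / 0.57 ≈ +$328.1 billion.
ΔT of −$252 billion changes first-round spending by −c·ΔT = +$123.48 billion, contributing k·(−c·ΔT) = (+$123.48 billion) / 0.57 ≈ +$216.6 billion.
Net ΔY = k(ΔG − c·ΔT) = (+$310.48 billion) / 0.57 ≈ +$545 billion.

+$545 billion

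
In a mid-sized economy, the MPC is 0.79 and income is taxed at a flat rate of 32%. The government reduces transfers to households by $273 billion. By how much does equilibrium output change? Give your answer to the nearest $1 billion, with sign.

The transfer change shifts disposable income by −$273 billion, so first-round consumption changes by c·ΔTR = 0.79 × (−$273 billion) = −$215.67 billion.
Expenditure multiplier = 1/(1 − c(1−t)) = 1/(1 − 0.79×0.68) = 1/0.4628 ≈ 2.161.
The transfer multiplier is c × k ≈ 1.707, so ΔY = k × (c·ΔTR) = (−$215.67 billion) / 0.4628 ≈ −$466 billion.

−$466 billion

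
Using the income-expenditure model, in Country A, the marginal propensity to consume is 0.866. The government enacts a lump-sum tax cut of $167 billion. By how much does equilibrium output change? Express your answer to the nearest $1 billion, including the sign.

A lump-sum tax change of −$167 billion shifts disposable income by +$167 billion; first-round consumption changes by −c × ΔT = −0.866 × (−$167 billion) = +$144.622 billion.
Expenditure multiplier = 1/(1 − MPC) = 1/(1 − 0.866) = 1/0.134 ≈ 7.463.
The tax multiplier is −c × k ≈ −6.463, so ΔY = k × (−c·ΔT) = (+$144.622 billion) / 0.134 ≈ +$1,079 billion.

+$1,079 billion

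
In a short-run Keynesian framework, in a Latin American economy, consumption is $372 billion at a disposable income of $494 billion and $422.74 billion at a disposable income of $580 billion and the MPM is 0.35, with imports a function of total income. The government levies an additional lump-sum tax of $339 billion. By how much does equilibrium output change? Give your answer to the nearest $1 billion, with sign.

MPC = ΔC/ΔYd = (422.74 − 372)/(580 − 494) = 50.74/86 = 0.59.
A lump-sum tax change of +$339 billion shifts disposable income by −$339 billion; first-round consumption changes by −c × ΔT = −0.59 × (+$339 billion) = −$200.01 billion.
Expenditure multiplier = 1/(1 − c + m) = 1/(1 − 0.59 + 0.35) = 1/0.76 ≈ 1.316.
The tax multiplier is −c × k ≈ −0.776, so ΔY = k × (−c·ΔT) = (−$200.01 billion) / 0.76 ≈ −$263 billion.

−$263 billion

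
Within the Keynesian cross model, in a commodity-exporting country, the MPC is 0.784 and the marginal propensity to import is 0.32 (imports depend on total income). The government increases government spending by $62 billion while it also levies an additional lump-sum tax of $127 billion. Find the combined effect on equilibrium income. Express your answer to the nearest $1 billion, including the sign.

Expenditure multiplier = 1/(1 − c + m) = 1/(1 − 0.784 + 0.32) = 1/0.536 ≈ 1.866.
ΔG contributes k·ΔG = (+$62 billion) / 0.536 ≈ +$115.7 billion.
ΔT of +$127 billion changes first-round spending by −c·ΔT = −$99.568 billion, contributing k·(−c·ΔT) = (−$99.568 billion) / 0.536 ≈ −$185.8 billion.
Net ΔY = k(ΔG − c·ΔT) = (−$37.568 billion) / 0.536 ≈ −$70 billion.

−$70 billion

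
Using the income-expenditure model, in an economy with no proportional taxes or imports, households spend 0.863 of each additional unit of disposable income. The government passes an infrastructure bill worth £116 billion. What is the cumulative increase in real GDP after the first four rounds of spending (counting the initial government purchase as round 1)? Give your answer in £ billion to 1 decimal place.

£377.1 billion

Round 1 adds ΔG = £116 billion; each later round is MPC = 0.863 times the previous.
After 4 rounds: 116 + 100.108 + 86.393204 + 74.557335052 = ΔG·(1 − c^4)/(1 − c) = 116 × (1 − 0.554680863361)/0.137 ≈ £377.1 billion.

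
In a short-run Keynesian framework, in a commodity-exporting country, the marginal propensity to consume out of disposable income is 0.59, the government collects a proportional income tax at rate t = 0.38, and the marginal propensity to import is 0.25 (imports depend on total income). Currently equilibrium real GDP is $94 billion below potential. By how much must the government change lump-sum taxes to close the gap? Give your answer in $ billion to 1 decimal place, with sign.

Spending multiplier = 1/(1 − c(1−t) + m) = 1/(1 − 0.59×0.62 + 0.25) = 1/0.8842 ≈ 1.131.
Tax multiplier = −c·k = −0.59/0.8842 ≈ −0.667. Need ΔY = +$94 billion, so ΔT = ΔY/(−c·k) = −(+$94 billion) × 0.8842 / 0.59 ≈ −$140.9 billion.
The government should cut lump-sum taxes by $140.9 billion.

−$140.9 billion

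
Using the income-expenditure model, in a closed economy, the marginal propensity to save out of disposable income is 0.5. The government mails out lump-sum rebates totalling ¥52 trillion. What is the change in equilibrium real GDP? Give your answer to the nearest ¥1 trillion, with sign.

+¥52 trillion

MPC = 1 − MPS = 1 − 0.5 = 0.5.
A lump-sum tax change of −¥52 trillion shifts disposable income by +¥52 trillion; first-round consumption changes by −c × ΔT = −0.5 × (−¥52 trillion) = +¥26 trillion.
Expenditure multiplier = 1/(1 − MPC) = 1/(1 − 0.5) = 1/0.5 = 2.
The tax multiplier is −c × k = −1, so ΔY = k × (−c·ΔT) = (+¥26 trillion) / 0.5 = +¥52 trillion.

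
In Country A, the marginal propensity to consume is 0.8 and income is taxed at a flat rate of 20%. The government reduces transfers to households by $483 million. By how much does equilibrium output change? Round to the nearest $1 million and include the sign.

−$1,073 million

The transfer change shifts disposable income by −$483 million, so first-round consumption changes by c·ΔTR = 0.8 × (−$483 million) = −$386.4 million.
Expenditure multiplier = 1/(1 − c(1−t)) = 1/(1 − 0.8×0.8) = 1/0.36 ≈ 2.778.
The transfer multiplier is c × k ≈ 2.222, so ΔY = k × (c·ΔTR) = (−$386.4 million) / 0.36 ≈ −$1,073 million.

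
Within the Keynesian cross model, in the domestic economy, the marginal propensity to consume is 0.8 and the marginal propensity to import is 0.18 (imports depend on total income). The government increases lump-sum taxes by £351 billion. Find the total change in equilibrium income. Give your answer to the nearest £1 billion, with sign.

−£739 billion

A lump-sum tax change of +£351 billion shifts disposable income by −£351 billion; first-round consumption changes by −c × ΔT = −0.8 × (+£351 billion) = −£280.8 billion.
Expenditure multiplier = 1/(1 − c + m) = 1/(1 − 0.8 + 0.18) = 1/0.38 ≈ 2.632.
The tax multiplier is −c × k ≈ −2.105, so ΔY = k × (−c·ΔT) = (−£280.8 billion) / 0.38 ≈ −£739 billion.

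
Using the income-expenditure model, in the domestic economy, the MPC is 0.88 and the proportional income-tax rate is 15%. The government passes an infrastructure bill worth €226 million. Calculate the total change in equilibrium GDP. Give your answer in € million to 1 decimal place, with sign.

+€896.8 million

Government-spending multiplier = 1/(1 − c(1−t)) = 1/(1 − 0.88×0.85) = 1/0.252 ≈ 3.968.
ΔY = k × ΔG = (+€226 million) / 0.252 ≈ +€896.8 million.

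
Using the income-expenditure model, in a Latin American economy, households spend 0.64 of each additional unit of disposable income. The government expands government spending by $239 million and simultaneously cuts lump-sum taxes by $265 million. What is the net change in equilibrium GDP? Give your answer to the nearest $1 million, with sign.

+$1,135 million

Expenditure multiplier = 1/(1 − MPC) = 1/(1 − 0.64) = 1/0.36 ≈ 2.778.
ΔG contributes k·ΔG = (+$239 million) / 0.36 ≈ +$663.9 million.
ΔT of −$265 million changes first-round spending by −c·ΔT = +$169.6 million, contributing k·(−c·ΔT) = (+$169.6 million) / 0.36 ≈ +$471.1 million.
Net ΔY = k(ΔG − c·ΔT) = (+$408.6 million) / 0.36 = +$1,135 million.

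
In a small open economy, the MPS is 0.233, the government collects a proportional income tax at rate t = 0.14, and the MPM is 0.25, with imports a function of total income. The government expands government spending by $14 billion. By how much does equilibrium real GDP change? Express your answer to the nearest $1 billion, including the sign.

MPC = 1 − MPS = 1 − 0.233 = 0.767.
Government-spending multiplier = 1/(1 − c(1−t) + m) = 1/(1 − 0.767×0.86 + 0.25) = 1/0.59038 ≈ 1.694.
ΔY = k × ΔG = (+$14 billion) / 0.59038 ≈ +$24 billion.

+$24 billion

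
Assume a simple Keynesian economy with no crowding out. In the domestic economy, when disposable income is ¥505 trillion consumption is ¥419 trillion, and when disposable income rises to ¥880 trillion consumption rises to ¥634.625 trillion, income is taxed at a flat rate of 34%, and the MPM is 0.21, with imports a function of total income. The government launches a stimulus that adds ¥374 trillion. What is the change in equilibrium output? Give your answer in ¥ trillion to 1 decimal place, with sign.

+¥450.3 trillion

MPC = ΔC/ΔYd = (634.625 − 419)/(880 − 505) = 215.625/375 = 0.575.
Government-spending multiplier = 1/(1 − c(1−t) + m) = 1/(1 − 0.575×0.66 + 0.21) = 1/0.8305 ≈ 1.204.
ΔY = k × ΔG = (+¥374 trillion) / 0.8305 ≈ +¥450.3 trillion.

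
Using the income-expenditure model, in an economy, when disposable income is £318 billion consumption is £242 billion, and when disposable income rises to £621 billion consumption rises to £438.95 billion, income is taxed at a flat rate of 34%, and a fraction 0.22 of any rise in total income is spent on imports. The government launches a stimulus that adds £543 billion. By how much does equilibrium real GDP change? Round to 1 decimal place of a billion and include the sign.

MPC = ΔC/ΔYd = (438.95 − 242)/(621 − 318) = 196.95/303 = 0.65.
Spending multiplier = 1/(1 − c(1−t) + m) = 1/(1 − 0.65×0.66 + 0.22) = 1/0.791 ≈ 1.264.
ΔY = k × ΔG = (+£543 billion) / 0.791 ≈ +£686.5 billion.

+£686.5 billion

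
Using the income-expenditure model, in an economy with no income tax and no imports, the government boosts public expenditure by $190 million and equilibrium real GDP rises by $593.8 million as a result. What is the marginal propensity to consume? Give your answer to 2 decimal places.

0.68

Implied spending multiplier k = ΔY/ΔG = 593.8/190 ≈ 3.1253.
Since k = 1/(1 − MPC), MPC = 1 − 1/k = 1 − ΔG/ΔY = 1 − 190/593.8 ≈ 0.68.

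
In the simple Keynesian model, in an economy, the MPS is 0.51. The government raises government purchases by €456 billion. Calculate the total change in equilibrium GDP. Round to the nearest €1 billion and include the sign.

MPC = 1 − MPS = 1 − 0.51 = 0.49.
Government-spending multiplier = 1/(1 − MPC) = 1/(1 − 0.49) = 1/0.51 ≈ 1.961.
ΔY = k × ΔG = (+€456 billion) / 0.51 ≈ +€894 billion.

+€894 billion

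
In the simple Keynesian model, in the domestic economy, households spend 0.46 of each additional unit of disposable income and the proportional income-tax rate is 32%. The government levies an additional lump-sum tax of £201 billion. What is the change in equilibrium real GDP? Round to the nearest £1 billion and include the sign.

A lump-sum tax change of +£201 billion shifts disposable income by −£201 billion; first-round consumption changes by −c × ΔT = −0.46 × (+£201 billion) = −£92.46 billion.
Expenditure multiplier = 1/(1 − c(1−t)) = 1/(1 − 0.46×0.68) = 1/0.6872 ≈ 1.455.
The tax multiplier is −c × k ≈ −0.669, so ΔY = k × (−c·ΔT) = (−£92.46 billion) / 0.6872 ≈ −£135 billion.

−£135 billion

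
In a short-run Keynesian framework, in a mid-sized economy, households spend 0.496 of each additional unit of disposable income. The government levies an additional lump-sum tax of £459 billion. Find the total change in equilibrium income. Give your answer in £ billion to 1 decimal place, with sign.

A lump-sum tax change of +£459 billion shifts disposable income by −£459 billion; first-round consumption changes by −c × ΔT = −0.496 × (+£459 billion) = −£227.664 billion.
Expenditure multiplier = 1/(1 − MPC) = 1/(1 − 0.496) = 1/0.504 ≈ 1.984.
The tax multiplier is −c × k ≈ −0.984, so ΔY = k × (−c·ΔT) = (−£227.664 billion) / 0.504 ≈ −£451.7 billion.

−£451.7 billion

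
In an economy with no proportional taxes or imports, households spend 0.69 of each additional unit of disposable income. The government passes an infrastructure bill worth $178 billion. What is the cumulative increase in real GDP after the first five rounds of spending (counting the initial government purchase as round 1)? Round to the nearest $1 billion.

$484 billion

Round 1 adds ΔG = $178 billion; each later round is MPC = 0.69 times the previous.
After 5 rounds: 178 + 122.82 + 84.7458 + 58.474602 + 40.34747538 = ΔG·(1 − c^5)/(1 − c) = 178 × (1 − 0.1564031349)/0.31 ≈ $484 billion.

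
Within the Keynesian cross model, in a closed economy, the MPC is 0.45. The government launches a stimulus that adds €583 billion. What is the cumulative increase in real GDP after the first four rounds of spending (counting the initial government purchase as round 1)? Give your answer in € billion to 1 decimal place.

Round 1 adds ΔG = €583 billion; each later round is MPC = 0.45 times the previous.
After 4 rounds: 583 + 262.35 + 118.0575 + 53.125875 = ΔG·(1 − c^4)/(1 − c) = 583 × (1 − 0.04100625)/0.55 ≈ €1,016.5 billion.

€1,016.5 billion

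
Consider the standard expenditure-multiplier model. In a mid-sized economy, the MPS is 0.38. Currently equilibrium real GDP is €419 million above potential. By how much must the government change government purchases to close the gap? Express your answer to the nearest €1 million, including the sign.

−€159 million

MPC = 1 − MPS = 1 − 0.38 = 0.62.
Spending multiplier = 1/(1 − MPC) = 1/(1 − 0.62) = 1/0.38 ≈ 2.632.
Need ΔY = −€419 million, so ΔG = ΔY/k = (−€419 million) × 0.38 ≈ −€159 million.
The government should cut government purchases by €159 million.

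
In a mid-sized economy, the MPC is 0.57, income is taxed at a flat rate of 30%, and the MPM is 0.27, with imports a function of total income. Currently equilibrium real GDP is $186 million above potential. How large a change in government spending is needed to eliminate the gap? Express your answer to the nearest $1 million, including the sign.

−$162 million

Spending multiplier = 1/(1 − c(1−t) + m) = 1/(1 − 0.57×0.7 + 0.27) = 1/0.871 ≈ 1.148.
Need ΔY = −$186 million, so ΔG = ΔY/k = (−$186 million) × 0.871 ≈ −$162 million.
The government should cut government spending by $162 million.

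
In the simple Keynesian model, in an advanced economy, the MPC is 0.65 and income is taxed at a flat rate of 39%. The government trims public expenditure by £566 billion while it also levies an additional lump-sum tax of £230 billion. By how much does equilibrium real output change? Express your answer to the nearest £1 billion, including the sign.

−£1,186 billion

Expenditure multiplier = 1/(1 − c(1−t)) = 1/(1 − 0.65×0.61) = 1/0.6035 ≈ 1.657.
ΔG contributes k·ΔG = (−£566 billion) / 0.6035 ≈ −£937.9 billion.
ΔT of +£230 billion changes first-round spending by −c·ΔT = −£149.5 billion, contributing k·(−c·ΔT) = (−£149.5 billion) / 0.6035 ≈ −£247.7 billion.
Net ΔY = k(ΔG − c·ΔT) = (−£715.5 billion) / 0.6035 ≈ −£1,186 billion.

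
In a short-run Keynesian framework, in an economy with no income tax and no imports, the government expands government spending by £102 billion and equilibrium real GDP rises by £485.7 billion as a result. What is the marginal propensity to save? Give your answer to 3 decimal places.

Implied spending multiplier k = ΔY/ΔG = 485.7/102 ≈ 4.7618.
Since k = 1/(1 − MPC), MPC = 1 − 1/k = 1 − ΔG/ΔY = 1 − 102/485.7 ≈ 0.790.
MPS = 1 − MPC = 0.210.

0.210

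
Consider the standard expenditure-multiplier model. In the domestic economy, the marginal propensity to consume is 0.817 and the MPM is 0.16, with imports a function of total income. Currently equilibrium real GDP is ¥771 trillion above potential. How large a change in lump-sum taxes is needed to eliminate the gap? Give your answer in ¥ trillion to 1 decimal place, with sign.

Spending multiplier = 1/(1 − c + m) = 1/(1 − 0.817 + 0.16) = 1/0.343 ≈ 2.915.
Tax multiplier = −c·k = −0.817/0.343 ≈ −2.382. Need ΔY = −¥771 trillion, so ΔT = ΔY/(−c·k) = −(−¥771 trillion) × 0.343 / 0.817 ≈ +¥323.7 trillion.
The government should raise lump-sum taxes by ¥323.7 trillion.

+¥323.7 trillion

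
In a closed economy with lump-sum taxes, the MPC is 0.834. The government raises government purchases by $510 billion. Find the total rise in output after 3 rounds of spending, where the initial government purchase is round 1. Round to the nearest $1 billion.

Round 1 adds ΔG = $510 billion; each later round is MPC = 0.834 times the previous.
After 3 rounds: 510 + 425.34 + 354.73356 = ΔG·(1 − c^3)/(1 − c) = 510 × (1 − 0.580093704)/0.166 ≈ $1,290 billion.

$1,290 billion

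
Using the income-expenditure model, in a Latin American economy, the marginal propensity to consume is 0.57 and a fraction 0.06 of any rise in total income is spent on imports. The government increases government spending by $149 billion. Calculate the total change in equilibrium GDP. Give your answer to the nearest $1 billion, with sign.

+$304 billion

Spending multiplier = 1/(1 − c + m) = 1/(1 − 0.57 + 0.06) = 1/0.49 ≈ 2.041.
ΔY = k × ΔG = (+$149 billion) / 0.49 ≈ +$304 billion.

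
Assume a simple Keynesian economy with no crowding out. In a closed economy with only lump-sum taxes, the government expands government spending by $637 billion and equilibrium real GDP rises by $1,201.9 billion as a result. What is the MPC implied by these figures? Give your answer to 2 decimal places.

Implied spending multiplier k = ΔY/ΔG = 1,201.9/637 ≈ 1.8868.
Since k = 1/(1 − MPC), MPC = 1 − 1/k = 1 − ΔG/ΔY = 1 − 637/1,201.9 ≈ 0.47.

0.47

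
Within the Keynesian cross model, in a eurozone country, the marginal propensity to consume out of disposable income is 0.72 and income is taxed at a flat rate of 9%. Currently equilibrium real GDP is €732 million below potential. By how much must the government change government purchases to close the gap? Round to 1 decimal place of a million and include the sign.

+€252.4 million

Spending multiplier = 1/(1 − c(1−t)) = 1/(1 − 0.72×0.91) = 1/0.3448 ≈ 2.9.
Need ΔY = +€732 million, so ΔG = ΔY/k = (+€732 million) × 0.3448 ≈ +€252.4 million.
The government should increase government purchases by €252.4 million.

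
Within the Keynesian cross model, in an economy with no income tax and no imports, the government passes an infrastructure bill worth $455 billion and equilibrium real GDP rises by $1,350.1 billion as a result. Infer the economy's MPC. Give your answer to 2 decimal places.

0.66

Implied spending multiplier k = ΔY/ΔG = 1,350.1/455 ≈ 2.9673.
Since k = 1/(1 − MPC), MPC = 1 − 1/k = 1 − ΔG/ΔY = 1 − 455/1,350.1 ≈ 0.66.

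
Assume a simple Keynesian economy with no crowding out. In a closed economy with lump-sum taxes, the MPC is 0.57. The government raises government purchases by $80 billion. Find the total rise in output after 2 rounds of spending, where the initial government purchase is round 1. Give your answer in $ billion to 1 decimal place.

Round 1 adds ΔG = $80 billion; each later round is MPC = 0.57 times the previous.
After 2 rounds: 80 + 45.6 = ΔG·(1 − c^2)/(1 − c) = 80 × (1 − 0.3249)/0.43 = $125.6 billion.

$125.6 billion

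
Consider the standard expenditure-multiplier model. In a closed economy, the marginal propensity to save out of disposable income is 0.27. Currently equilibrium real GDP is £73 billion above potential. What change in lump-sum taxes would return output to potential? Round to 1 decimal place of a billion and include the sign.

+£27.0 billion

MPC = 1 − MPS = 1 − 0.27 = 0.73.
Spending multiplier = 1/(1 − MPC) = 1/(1 − 0.73) = 1/0.27 ≈ 3.704.
Tax multiplier = −c·k = −0.73/0.27 ≈ −2.704. Need ΔY = −£73 billion, so ΔT = ΔY/(−c·k) = −(−£73 billion) × 0.27 / 0.73 = +£27 billion.
The government should raise lump-sum taxes by £27 billion.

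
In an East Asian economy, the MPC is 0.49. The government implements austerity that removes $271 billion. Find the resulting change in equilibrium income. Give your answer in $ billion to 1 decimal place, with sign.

Spending multiplier = 1/(1 − MPC) = 1/(1 − 0.49) = 1/0.51 ≈ 1.961.
ΔY = k × ΔG = (−$271 billion) / 0.51 ≈ −$531.4 billion.

−$531.4 billion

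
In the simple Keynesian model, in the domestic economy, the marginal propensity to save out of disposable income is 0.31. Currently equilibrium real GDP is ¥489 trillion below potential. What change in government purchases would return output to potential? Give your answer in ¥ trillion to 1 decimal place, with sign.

MPC = 1 − MPS = 1 − 0.31 = 0.69.
Spending multiplier = 1/(1 − MPC) = 1/(1 − 0.69) = 1/0.31 ≈ 3.226.
Need ΔY = +¥489 trillion, so ΔG = ΔY/k = (+¥489 trillion) × 0.31 ≈ +¥151.6 trillion.
The government should increase government purchases by ¥151.6 trillion.

+¥151.6 trillion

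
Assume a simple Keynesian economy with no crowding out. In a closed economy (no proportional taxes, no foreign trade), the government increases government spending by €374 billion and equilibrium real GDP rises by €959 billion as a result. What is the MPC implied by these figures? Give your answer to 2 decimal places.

Implied spending multiplier k = ΔY/ΔG = 959/374 ≈ 2.5642.
Since k = 1/(1 − MPC), MPC = 1 − 1/k = 1 − ΔG/ΔY = 1 − 374/959 ≈ 0.61.

0.61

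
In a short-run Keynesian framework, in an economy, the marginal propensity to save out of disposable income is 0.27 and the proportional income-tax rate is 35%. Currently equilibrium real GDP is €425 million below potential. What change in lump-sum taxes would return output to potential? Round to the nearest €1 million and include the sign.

−€306 million

MPC = 1 − MPS = 1 − 0.27 = 0.73.
Spending multiplier = 1/(1 − c(1−t)) = 1/(1 − 0.73×0.65) = 1/0.5255 ≈ 1.903.
Tax multiplier = −c·k = −0.73/0.5255 ≈ −1.389. Need ΔY = +€425 million, so ΔT = ΔY/(−c·k) = −(+€425 million) × 0.5255 / 0.73 ≈ −€306 million.
The government should cut lump-sum taxes by €306 million.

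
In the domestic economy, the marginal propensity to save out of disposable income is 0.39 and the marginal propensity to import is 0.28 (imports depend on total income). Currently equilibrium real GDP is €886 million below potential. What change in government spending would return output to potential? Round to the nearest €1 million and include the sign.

+€594 million

MPC = 1 − MPS = 1 − 0.39 = 0.61.
Spending multiplier = 1/(1 − c + m) = 1/(1 − 0.61 + 0.28) = 1/0.67 ≈ 1.493.
Need ΔY = +€886 million, so ΔG = ΔY/k = (+€886 million) × 0.67 ≈ +€594 million.
The government should increase government spending by €594 million.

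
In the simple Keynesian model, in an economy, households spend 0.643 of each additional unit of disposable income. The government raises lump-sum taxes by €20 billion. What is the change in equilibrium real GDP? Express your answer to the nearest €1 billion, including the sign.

−€36 billion

A lump-sum tax change of +€20 billion shifts disposable income by −€20 billion; first-round consumption changes by −c × ΔT = −0.643 × (+€20 billion) = −€12.86 billion.
Expenditure multiplier = 1/(1 − MPC) = 1/(1 − 0.643) = 1/0.357 ≈ 2.801.
The tax multiplier is −c × k ≈ −1.801, so ΔY = k × (−c·ΔT) = (−€12.86 billion) / 0.357 ≈ −€36 billion.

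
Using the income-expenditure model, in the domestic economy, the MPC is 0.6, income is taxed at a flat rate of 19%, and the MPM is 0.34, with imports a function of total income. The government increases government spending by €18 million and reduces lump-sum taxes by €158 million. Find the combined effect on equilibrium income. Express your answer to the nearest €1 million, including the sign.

Expenditure multiplier = 1/(1 − c(1−t) + m) = 1/(1 − 0.6×0.81 + 0.34) = 1/0.854 ≈ 1.171.
ΔG contributes k·ΔG = (+€18 million) / 0.854 ≈ +€21.1 million.
ΔT of −€158 million changes first-round spending by −c·ΔT = +€94.8 million, contributing k·(−c·ΔT) = (+€94.8 million) / 0.854 ≈ +€111 million.
Net ΔY = k(ΔG − c·ΔT) = (+€112.8 million) / 0.854 ≈ +€132 million.

+€132 million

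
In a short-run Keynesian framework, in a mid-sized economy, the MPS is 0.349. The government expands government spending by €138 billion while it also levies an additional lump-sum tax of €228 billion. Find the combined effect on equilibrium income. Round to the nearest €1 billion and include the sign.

MPC = 1 − MPS = 1 − 0.349 = 0.651.
Expenditure multiplier = 1/(1 − MPC) = 1/(1 − 0.651) = 1/0.349 ≈ 2.865.
ΔG contributes k·ΔG = (+€138 billion) / 0.349 ≈ +€395.4 billion.
ΔT of +€228 billion changes first-round spending by −c·ΔT = −€148.428 billion, contributing k·(−c·ΔT) = (−€148.428 billion) / 0.349 ≈ −€425.3 billion.
Net ΔY = k(ΔG − c·ΔT) = (−€10.428 billion) / 0.349 ≈ −€30 billion.

−€30 billion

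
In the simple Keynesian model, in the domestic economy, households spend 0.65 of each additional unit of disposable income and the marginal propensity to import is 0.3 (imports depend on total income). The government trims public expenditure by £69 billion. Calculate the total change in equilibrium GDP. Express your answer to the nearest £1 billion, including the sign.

Expenditure multiplier = 1/(1 − c + m) = 1/(1 − 0.65 + 0.3) = 1/0.65 ≈ 1.538.
ΔY = k × ΔG = (−£69 billion) / 0.65 ≈ −£106 billion.

−£106 billion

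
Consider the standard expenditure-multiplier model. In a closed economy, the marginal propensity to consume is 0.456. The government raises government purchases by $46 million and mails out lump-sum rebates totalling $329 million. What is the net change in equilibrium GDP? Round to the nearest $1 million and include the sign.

+$360 million

Expenditure multiplier = 1/(1 − MPC) = 1/(1 − 0.456) = 1/0.544 ≈ 1.838.
ΔG contributes k·ΔG = (+$46 million) / 0.544 ≈ +$84.6 million.
ΔT of −$329 million changes first-round spending by −c·ΔT = +$150.024 million, contributing k·(−c·ΔT) = (+$150.024 million) / 0.544 ≈ +$275.8 million.
Net ΔY = k(ΔG − c·ΔT) = (+$196.024 million) / 0.544 ≈ +$360 million.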